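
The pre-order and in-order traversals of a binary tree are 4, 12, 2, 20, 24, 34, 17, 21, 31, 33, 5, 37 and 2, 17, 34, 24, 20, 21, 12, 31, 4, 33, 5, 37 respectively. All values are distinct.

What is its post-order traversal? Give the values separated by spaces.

The first element of pre-order is the root; it splits in-order into left and right subtrees.
Root 4: left subtree has 8 nodes {2, 17, 34, 24, 20, 21, 12, 31}, right has 3 {33, 5, 37}.
  Root 12: left subtree has 6 nodes {2, 17, 34, 24, 20, 21}, right has 1 {31}.
    Root 2: left subtree has 0 nodes { }, right has 5 {17, 34, 24, 20, 21}.
      Root 20: left subtree has 3 nodes {17, 34, 24}, right has 1 {21}.
        Root 24: left subtree has 2 nodes {17, 34}, right has 0 { }.
          Root 34: left subtree has 1 node {17}, right has 0 { }.
  Root 33: left subtree has 0 nodes { }, right has 2 {5, 37}.
    Root 5: left subtree has 0 nodes { }, right has 1 {37}.

17 34 24 21 20 2 31 12 37 5 33 4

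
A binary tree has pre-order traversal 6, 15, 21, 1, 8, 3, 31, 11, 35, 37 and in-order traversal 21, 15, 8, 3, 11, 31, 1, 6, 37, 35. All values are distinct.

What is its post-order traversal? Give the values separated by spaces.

21 11 31 3 8 1 15 37 35 6

The first element of pre-order is the root; it splits in-order into left and right subtrees.
Root 6: left subtree has 7 nodes {21, 15, 8, 3, 11, 31, 1}, right has 2 {37, 35}.
  Root 15: left subtree has 1 node {21}, right has 5 {8, 3, 11, 31, 1}.
    Root 1: left subtree has 4 nodes {8, 3, 11, 31}, right has 0 { }.
      Root 8: left subtree has 0 nodes { }, right has 3 {3, 11, 31}.
        Root 3: left subtree has 0 nodes { }, right has 2 {11, 31}.
          Root 31: left subtree has 1 node {11}, right has 0 { }.
  Root 35: left subtree has 1 node {37}, right has 0 { }.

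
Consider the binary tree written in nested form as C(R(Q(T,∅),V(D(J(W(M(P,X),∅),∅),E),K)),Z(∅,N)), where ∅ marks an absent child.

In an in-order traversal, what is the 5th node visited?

In-order visits the left subtree, then the node, then the right subtree.
At C: go left to R.
  At R: go left to Q.
    At Q: go left to T.
      T is a leaf — visit T.
    Visit Q.
    At Q: no right child.
  Visit R.
  At R: go right to V.
    At V: go left to D.
      At D: go left to J.
        At J: go left to W.
          At W: go left to M.
            At M: go left to P.
              P is a leaf — visit P.
            Visit M.
            At M: go right to X.
              X is a leaf — visit X.
          Visit W.
          At W: no right child.
        Visit J.
        At J: no right child.
      Visit D.
      At D: go right to E.
        E is a leaf — visit E.
    Visit V.
    At V: go right to K.
      K is a leaf — visit K.
Visit C.
At C: go right to Z.
  At Z: no left child.
  Visit Z.
  At Z: go right to N.
    N is a leaf — visit N.
Full in-order sequence: T, Q, R, P, M, X, W, J, D, E, V, K, C, Z, N.

M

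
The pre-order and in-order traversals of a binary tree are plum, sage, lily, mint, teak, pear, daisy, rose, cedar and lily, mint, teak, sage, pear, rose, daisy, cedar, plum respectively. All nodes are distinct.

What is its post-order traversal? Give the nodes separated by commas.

teak, mint, lily, rose, cedar, daisy, pear, sage, plum

The first element of pre-order is the root; it splits in-order into left and right subtrees.
Root plum: left subtree has 8 nodes {lily, mint, teak, sage, pear, rose, daisy, cedar}, right has 0 { }.
  Root sage: left subtree has 3 nodes {lily, mint, teak}, right has 4 {pear, rose, daisy, cedar}.
    Root lily: left subtree has 0 nodes { }, right has 2 {mint, teak}.
      Root mint: left subtree has 0 nodes { }, right has 1 {teak}.
    Root pear: left subtree has 0 nodes { }, right has 3 {rose, daisy, cedar}.
      Root daisy: left subtree has 1 node {rose}, right has 1 {cedar}.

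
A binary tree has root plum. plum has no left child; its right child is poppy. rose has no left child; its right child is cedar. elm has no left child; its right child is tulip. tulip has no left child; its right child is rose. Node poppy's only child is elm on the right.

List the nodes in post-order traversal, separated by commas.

Post-order visits the left subtree, then the right subtree, then the node.
At plum: no left child.
At plum: go right to poppy.
  At poppy: no left child.
  At poppy: go right to elm.
    At elm: no left child.
    At elm: go right to tulip.
      At tulip: no left child.
      At tulip: go right to rose.
        At rose: no left child.
        At rose: go right to cedar.
          cedar is a leaf — visit cedar.
        Visit rose.
      Visit tulip.
    Visit elm.
  Visit poppy.
Visit plum.

cedar, rose, tulip, elm, poppy, plum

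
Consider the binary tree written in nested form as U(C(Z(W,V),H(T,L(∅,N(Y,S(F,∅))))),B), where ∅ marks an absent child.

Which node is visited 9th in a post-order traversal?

L

Post-order visits the left subtree, then the right subtree, then the node.
At U: go left to C.
  At C: go left to Z.
    At Z: go left to W.
      W is a leaf — visit W.
    At Z: go right to V.
      V is a leaf — visit V.
    Visit Z.
  At C: go right to H.
    At H: go left to T.
      T is a leaf — visit T.
    At H: go right to L.
      At L: no left child.
      At L: go right to N.
        At N: go left to Y.
          Y is a leaf — visit Y.
        At N: go right to S.
          At S: go left to F.
            F is a leaf — visit F.
          At S: no right child.
          Visit S.
        Visit N.
      Visit L.
    Visit H.
  Visit C.
At U: go right to B.
  B is a leaf — visit B.
Visit U.
Full post-order sequence: W, V, Z, T, Y, F, S, N, L, H, C, B, U.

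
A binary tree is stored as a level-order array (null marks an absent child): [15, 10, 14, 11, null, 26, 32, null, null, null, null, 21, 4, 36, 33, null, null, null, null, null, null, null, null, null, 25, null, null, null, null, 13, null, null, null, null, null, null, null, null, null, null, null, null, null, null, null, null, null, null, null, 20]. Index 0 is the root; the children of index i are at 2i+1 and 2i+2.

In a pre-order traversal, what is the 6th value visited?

21

Pre-order visits the node, then its left subtree, then its right subtree.
Visit 15.
At 15: go left to 10.
  Visit 10.
  At 10: go left to 11.
    11 is a leaf — visit 11.
  At 10: no right child.
At 15: go right to 14.
  Visit 14.
  At 14: go left to 26.
    Visit 26.
    At 26: go left to 21.
      Visit 21.
      At 21: no left child.
      At 21: go right to 25.
        Visit 25.
        At 25: go left to 20.
          20 is a leaf — visit 20.
        At 25: no right child.
    At 26: go right to 4.
      4 is a leaf — visit 4.
  At 14: go right to 32.
    Visit 32.
    At 32: go left to 36.
      36 is a leaf — visit 36.
    At 32: go right to 33.
      Visit 33.
      At 33: go left to 13.
        13 is a leaf — visit 13.
      At 33: no right child.
Full pre-order sequence: 15, 10, 11, 14, 26, 21, 25, 20, 4, 32, 36, 33, 13.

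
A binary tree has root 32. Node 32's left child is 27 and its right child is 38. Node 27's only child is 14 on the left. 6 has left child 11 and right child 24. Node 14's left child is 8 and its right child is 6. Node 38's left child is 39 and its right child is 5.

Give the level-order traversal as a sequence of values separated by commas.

Level-order visits nodes level by level from the root, left to right within each level.
Level 0: 32
Level 1: 27, 38
Level 2: 14, 39, 5
Level 3: 8, 6
Level 4: 11, 24

32, 27, 38, 14, 39, 5, 8, 6, 11, 24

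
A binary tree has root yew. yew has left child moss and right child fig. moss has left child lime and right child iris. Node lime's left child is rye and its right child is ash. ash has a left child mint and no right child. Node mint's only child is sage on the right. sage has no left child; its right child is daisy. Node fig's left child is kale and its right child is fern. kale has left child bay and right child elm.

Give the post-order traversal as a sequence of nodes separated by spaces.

rye daisy sage mint ash lime iris moss bay elm kale fern fig yew

Post-order visits the left subtree, then the right subtree, then the node.
At yew: go left to moss.
  At moss: go left to lime.
    At lime: go left to rye.
      rye is a leaf — visit rye.
    At lime: go right to ash.
      At ash: go left to mint.
        At mint: no left child.
        At mint: go right to sage.
          At sage: no left child.
          At sage: go right to daisy.
            daisy is a leaf — visit daisy.
          Visit sage.
        Visit mint.
      At ash: no right child.
      Visit ash.
    Visit lime.
  At moss: go right to iris.
    iris is a leaf — visit iris.
  Visit moss.
At yew: go right to fig.
  At fig: go left to kale.
    At kale: go left to bay.
      bay is a leaf — visit bay.
    At kale: go right to elm.
      elm is a leaf — visit elm.
    Visit kale.
  At fig: go right to fern.
    fern is a leaf — visit fern.
  Visit fig.
Visit yew.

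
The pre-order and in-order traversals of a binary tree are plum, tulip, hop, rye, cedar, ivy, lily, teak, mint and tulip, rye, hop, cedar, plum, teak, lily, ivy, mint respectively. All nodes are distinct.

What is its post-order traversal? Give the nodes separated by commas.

The first element of pre-order is the root; it splits in-order into left and right subtrees.
Root plum: left subtree has 4 nodes {tulip, rye, hop, cedar}, right has 4 {teak, lily, ivy, mint}.
  Root tulip: left subtree has 0 nodes { }, right has 3 {rye, hop, cedar}.
    Root hop: left subtree has 1 node {rye}, right has 1 {cedar}.
  Root ivy: left subtree has 2 nodes {teak, lily}, right has 1 {mint}.
    Root lily: left subtree has 1 node {teak}, right has 0 { }.

rye, cedar, hop, tulip, teak, lily, mint, ivy, plum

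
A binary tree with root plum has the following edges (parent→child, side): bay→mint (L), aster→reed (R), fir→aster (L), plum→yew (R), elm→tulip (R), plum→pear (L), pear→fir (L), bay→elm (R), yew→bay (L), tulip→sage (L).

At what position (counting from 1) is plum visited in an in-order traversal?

In-order visits the left subtree, then the node, then the right subtree.
At plum: go left to pear.
  At pear: go left to fir.
    At fir: go left to aster.
      At aster: no left child.
      Visit aster.
      At aster: go right to reed.
        reed is a leaf — visit reed.
    Visit fir.
    At fir: no right child.
  Visit pear.
  At pear: no right child.
Visit plum.
At plum: go right to yew.
  At yew: go left to bay.
    At bay: go left to mint.
      mint is a leaf — visit mint.
    Visit bay.
    At bay: go right to elm.
      At elm: no left child.
      Visit elm.
      At elm: go right to tulip.
        At tulip: go left to sage.
          sage is a leaf — visit sage.
        Visit tulip.
        At tulip: no right child.
  Visit yew.
  At yew: no right child.
Full in-order sequence: aster, reed, fir, pear, plum, mint, bay, elm, sage, tulip, yew.

5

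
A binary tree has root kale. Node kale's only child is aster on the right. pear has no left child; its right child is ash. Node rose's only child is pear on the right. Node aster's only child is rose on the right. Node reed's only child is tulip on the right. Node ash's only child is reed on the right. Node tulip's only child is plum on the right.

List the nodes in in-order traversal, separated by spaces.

kale aster rose pear ash reed tulip plum

In-order visits the left subtree, then the node, then the right subtree.
At kale: no left child.
Visit kale.
At kale: go right to aster.
  At aster: no left child.
  Visit aster.
  At aster: go right to rose.
    At rose: no left child.
    Visit rose.
    At rose: go right to pear.
      At pear: no left child.
      Visit pear.
      At pear: go right to ash.
        At ash: no left child.
        Visit ash.
        At ash: go right to reed.
          At reed: no left child.
          Visit reed.
          At reed: go right to tulip.
            At tulip: no left child.
            Visit tulip.
            At tulip: go right to plum.
              plum is a leaf — visit plum.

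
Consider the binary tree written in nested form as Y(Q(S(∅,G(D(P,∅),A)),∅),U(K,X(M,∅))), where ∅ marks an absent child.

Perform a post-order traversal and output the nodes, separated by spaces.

P D A G S Q K M X U Y

Post-order visits the left subtree, then the right subtree, then the node.
At Y: go left to Q.
  At Q: go left to S.
    At S: no left child.
    At S: go right to G.
      At G: go left to D.
        At D: go left to P.
          P is a leaf — visit P.
        At D: no right child.
        Visit D.
      At G: go right to A.
        A is a leaf — visit A.
      Visit G.
    Visit S.
  At Q: no right child.
  Visit Q.
At Y: go right to U.
  At U: go left to K.
    K is a leaf — visit K.
  At U: go right to X.
    At X: go left to M.
      M is a leaf — visit M.
    At X: no right child.
    Visit X.
  Visit U.
Visit Y.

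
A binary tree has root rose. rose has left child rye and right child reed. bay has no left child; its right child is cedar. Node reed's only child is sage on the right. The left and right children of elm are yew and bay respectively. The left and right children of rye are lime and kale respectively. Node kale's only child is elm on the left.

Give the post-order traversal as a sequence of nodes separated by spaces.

Post-order visits the left subtree, then the right subtree, then the node.
At rose: go left to rye.
  At rye: go left to lime.
    lime is a leaf — visit lime.
  At rye: go right to kale.
    At kale: go left to elm.
      At elm: go left to yew.
        yew is a leaf — visit yew.
      At elm: go right to bay.
        At bay: no left child.
        At bay: go right to cedar.
          cedar is a leaf — visit cedar.
        Visit bay.
      Visit elm.
    At kale: no right child.
    Visit kale.
  Visit rye.
At rose: go right to reed.
  At reed: no left child.
  At reed: go right to sage.
    sage is a leaf — visit sage.
  Visit reed.
Visit rose.

lime yew cedar bay elm kale rye sage reed rose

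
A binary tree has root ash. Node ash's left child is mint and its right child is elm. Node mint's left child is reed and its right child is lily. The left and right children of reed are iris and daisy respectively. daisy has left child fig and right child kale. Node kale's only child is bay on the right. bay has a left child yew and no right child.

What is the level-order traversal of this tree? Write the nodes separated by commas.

ash, mint, elm, reed, lily, iris, daisy, fig, kale, bay, yew

Level-order visits nodes level by level from the root, left to right within each level.
Level 0: ash
Level 1: mint, elm
Level 2: reed, lily
Level 3: iris, daisy
Level 4: fig, kale
Level 5: bay
Level 6: yew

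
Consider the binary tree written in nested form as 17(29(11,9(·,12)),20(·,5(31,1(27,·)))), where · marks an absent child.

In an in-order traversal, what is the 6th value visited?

In-order visits the left subtree, then the node, then the right subtree.
At 17: go left to 29.
  At 29: go left to 11.
    11 is a leaf — visit 11.
  Visit 29.
  At 29: go right to 9.
    At 9: no left child.
    Visit 9.
    At 9: go right to 12.
      12 is a leaf — visit 12.
Visit 17.
At 17: go right to 20.
  At 20: no left child.
  Visit 20.
  At 20: go right to 5.
    At 5: go left to 31.
      31 is a leaf — visit 31.
    Visit 5.
    At 5: go right to 1.
      At 1: go left to 27.
        27 is a leaf — visit 27.
      Visit 1.
      At 1: no right child.
Full in-order sequence: 11, 29, 9, 12, 17, 20, 31, 5, 27, 1.

20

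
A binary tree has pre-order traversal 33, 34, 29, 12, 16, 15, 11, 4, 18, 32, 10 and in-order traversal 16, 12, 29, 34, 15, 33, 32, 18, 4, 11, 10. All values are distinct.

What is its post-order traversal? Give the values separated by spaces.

16 12 29 15 34 32 18 4 10 11 33

The first element of pre-order is the root; it splits in-order into left and right subtrees.
Root 33: left subtree has 5 nodes {16, 12, 29, 34, 15}, right has 5 {32, 18, 4, 11, 10}.
  Root 34: left subtree has 3 nodes {16, 12, 29}, right has 1 {15}.
    Root 29: left subtree has 2 nodes {16, 12}, right has 0 { }.
      Root 12: left subtree has 1 node {16}, right has 0 { }.
  Root 11: left subtree has 3 nodes {32, 18, 4}, right has 1 {10}.
    Root 4: left subtree has 2 nodes {32, 18}, right has 0 { }.
      Root 18: left subtree has 1 node {32}, right has 0 { }.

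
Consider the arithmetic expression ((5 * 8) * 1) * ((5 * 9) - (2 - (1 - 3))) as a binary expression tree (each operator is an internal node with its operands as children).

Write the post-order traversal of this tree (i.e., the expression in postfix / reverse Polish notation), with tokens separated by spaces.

Post-order on an expression tree gives postfix notation: for each operator, emit left operand, right operand, then the operator.

5 8 * 1 * 5 9 * 2 1 3 - - - *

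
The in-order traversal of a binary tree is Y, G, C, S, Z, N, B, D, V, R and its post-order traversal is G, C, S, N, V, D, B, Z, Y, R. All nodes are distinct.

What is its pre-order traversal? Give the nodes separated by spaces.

The last element of post-order is the root; it splits in-order into left and right subtrees.
Root R: left subtree has 9 nodes {Y, G, C, S, Z, N, B, D, V}, right has 0 { }.
  Root Y: left subtree has 0 nodes { }, right has 8 {G, C, S, Z, N, B, D, V}.
    Root Z: left subtree has 3 nodes {G, C, S}, right has 4 {N, B, D, V}.
      Root S: left subtree has 2 nodes {G, C}, right has 0 { }.
        Root C: left subtree has 1 node {G}, right has 0 { }.
      Root B: left subtree has 1 node {N}, right has 2 {D, V}.
        Root D: left subtree has 0 nodes { }, right has 1 {V}.

R Y Z S C G B N D V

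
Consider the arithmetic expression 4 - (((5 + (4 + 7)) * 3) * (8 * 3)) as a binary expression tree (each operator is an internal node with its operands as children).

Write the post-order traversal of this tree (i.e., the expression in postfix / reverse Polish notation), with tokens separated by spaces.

Post-order on an expression tree gives postfix notation: for each operator, emit left operand, right operand, then the operator.

4 5 4 7 + + 3 * 8 3 * * -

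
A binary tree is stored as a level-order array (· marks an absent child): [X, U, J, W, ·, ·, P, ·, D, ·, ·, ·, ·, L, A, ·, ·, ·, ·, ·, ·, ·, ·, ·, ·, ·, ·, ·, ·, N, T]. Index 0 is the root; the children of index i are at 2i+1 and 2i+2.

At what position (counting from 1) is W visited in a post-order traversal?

Post-order visits the left subtree, then the right subtree, then the node.
At X: go left to U.
  At U: go left to W.
    At W: no left child.
    At W: go right to D.
      D is a leaf — visit D.
    Visit W.
  At U: no right child.
  Visit U.
At X: go right to J.
  At J: no left child.
  At J: go right to P.
    At P: go left to L.
      L is a leaf — visit L.
    At P: go right to A.
      At A: go left to N.
        N is a leaf — visit N.
      At A: go right to T.
        T is a leaf — visit T.
      Visit A.
    Visit P.
  Visit J.
Visit X.
Full post-order sequence: D, W, U, L, N, T, A, P, J, X.

2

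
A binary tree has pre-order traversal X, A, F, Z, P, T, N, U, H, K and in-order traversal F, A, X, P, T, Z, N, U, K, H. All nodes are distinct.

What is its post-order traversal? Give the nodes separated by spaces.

F A T P K H U N Z X

The first element of pre-order is the root; it splits in-order into left and right subtrees.
Root X: left subtree has 2 nodes {F, A}, right has 7 {P, T, Z, N, U, K, H}.
  Root A: left subtree has 1 node {F}, right has 0 { }.
  Root Z: left subtree has 2 nodes {P, T}, right has 4 {N, U, K, H}.
    Root P: left subtree has 0 nodes { }, right has 1 {T}.
    Root N: left subtree has 0 nodes { }, right has 3 {U, K, H}.
      Root U: left subtree has 0 nodes { }, right has 2 {K, H}.
        Root H: left subtree has 1 node {K}, right has 0 { }.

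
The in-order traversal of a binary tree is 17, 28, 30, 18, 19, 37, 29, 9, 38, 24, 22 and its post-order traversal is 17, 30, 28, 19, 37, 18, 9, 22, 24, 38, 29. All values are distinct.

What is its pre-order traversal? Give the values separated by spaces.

29 18 28 17 30 37 19 38 9 24 22

The last element of post-order is the root; it splits in-order into left and right subtrees.
Root 29: left subtree has 6 nodes {17, 28, 30, 18, 19, 37}, right has 4 {9, 38, 24, 22}.
  Root 18: left subtree has 3 nodes {17, 28, 30}, right has 2 {19, 37}.
    Root 28: left subtree has 1 node {17}, right has 1 {30}.
    Root 37: left subtree has 1 node {19}, right has 0 { }.
  Root 38: left subtree has 1 node {9}, right has 2 {24, 22}.
    Root 24: left subtree has 0 nodes { }, right has 1 {22}.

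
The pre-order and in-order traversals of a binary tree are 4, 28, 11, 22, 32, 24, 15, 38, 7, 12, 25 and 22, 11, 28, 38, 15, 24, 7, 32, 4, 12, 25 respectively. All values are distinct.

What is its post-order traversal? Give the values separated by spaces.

22 11 38 15 7 24 32 28 25 12 4

The first element of pre-order is the root; it splits in-order into left and right subtrees.
Root 4: left subtree has 8 nodes {22, 11, 28, 38, 15, 24, 7, 32}, right has 2 {12, 25}.
  Root 28: left subtree has 2 nodes {22, 11}, right has 5 {38, 15, 24, 7, 32}.
    Root 11: left subtree has 1 node {22}, right has 0 { }.
    Root 32: left subtree has 4 nodes {38, 15, 24, 7}, right has 0 { }.
      Root 24: left subtree has 2 nodes {38, 15}, right has 1 {7}.
        Root 15: left subtree has 1 node {38}, right has 0 { }.
  Root 12: left subtree has 0 nodes { }, right has 1 {25}.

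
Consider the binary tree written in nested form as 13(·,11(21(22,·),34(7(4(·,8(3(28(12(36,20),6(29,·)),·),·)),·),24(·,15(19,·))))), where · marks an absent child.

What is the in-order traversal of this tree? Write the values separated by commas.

In-order visits the left subtree, then the node, then the right subtree.
At 13: no left child.
Visit 13.
At 13: go right to 11.
  At 11: go left to 21.
    At 21: go left to 22.
      22 is a leaf — visit 22.
    Visit 21.
    At 21: no right child.
  Visit 11.
  At 11: go right to 34.
    At 34: go left to 7.
      At 7: go left to 4.
        At 4: no left child.
        Visit 4.
        At 4: go right to 8.
          At 8: go left to 3.
            At 3: go left to 28.
              At 28: go left to 12.
                At 12: go left to 36.
                  36 is a leaf — visit 36.
                Visit 12.
                At 12: go right to 20.
                  20 is a leaf — visit 20.
              Visit 28.
              At 28: go right to 6.
                At 6: go left to 29.
                  29 is a leaf — visit 29.
                Visit 6.
                At 6: no right child.
            Visit 3.
            At 3: no right child.
          Visit 8.
          At 8: no right child.
      Visit 7.
      At 7: no right child.
    Visit 34.
    At 34: go right to 24.
      At 24: no left child.
      Visit 24.
      At 24: go right to 15.
        At 15: go left to 19.
          19 is a leaf — visit 19.
        Visit 15.
        At 15: no right child.

13, 22, 21, 11, 4, 36, 12, 20, 28, 29, 6, 3, 8, 7, 34, 24, 19, 15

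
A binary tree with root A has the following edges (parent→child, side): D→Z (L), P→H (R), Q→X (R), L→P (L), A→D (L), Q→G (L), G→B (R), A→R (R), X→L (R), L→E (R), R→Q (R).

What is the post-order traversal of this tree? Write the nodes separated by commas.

Post-order visits the left subtree, then the right subtree, then the node.
At A: go left to D.
  At D: go left to Z.
    Z is a leaf — visit Z.
  At D: no right child.
  Visit D.
At A: go right to R.
  At R: no left child.
  At R: go right to Q.
    At Q: go left to G.
      At G: no left child.
      At G: go right to B.
        B is a leaf — visit B.
      Visit G.
    At Q: go right to X.
      At X: no left child.
      At X: go right to L.
        At L: go left to P.
          At P: no left child.
          At P: go right to H.
            H is a leaf — visit H.
          Visit P.
        At L: go right to E.
          E is a leaf — visit E.
        Visit L.
      Visit X.
    Visit Q.
  Visit R.
Visit A.

Z, D, B, G, H, P, E, L, X, Q, R, A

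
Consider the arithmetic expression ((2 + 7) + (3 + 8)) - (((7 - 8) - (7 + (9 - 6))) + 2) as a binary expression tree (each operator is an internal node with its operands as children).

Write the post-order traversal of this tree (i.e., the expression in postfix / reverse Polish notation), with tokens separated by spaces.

2 7 + 3 8 + + 7 8 - 7 9 6 - + - 2 + -

Post-order on an expression tree gives postfix notation: for each operator, emit left operand, right operand, then the operator.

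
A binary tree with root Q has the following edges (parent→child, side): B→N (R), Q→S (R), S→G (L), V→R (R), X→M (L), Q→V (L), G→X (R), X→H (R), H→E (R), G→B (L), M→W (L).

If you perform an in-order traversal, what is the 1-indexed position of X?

In-order visits the left subtree, then the node, then the right subtree.
At Q: go left to V.
  At V: no left child.
  Visit V.
  At V: go right to R.
    R is a leaf — visit R.
Visit Q.
At Q: go right to S.
  At S: go left to G.
    At G: go left to B.
      At B: no left child.
      Visit B.
      At B: go right to N.
        N is a leaf — visit N.
    Visit G.
    At G: go right to X.
      At X: go left to M.
        At M: go left to W.
          W is a leaf — visit W.
        Visit M.
        At M: no right child.
      Visit X.
      At X: go right to H.
        At H: no left child.
        Visit H.
        At H: go right to E.
          E is a leaf — visit E.
  Visit S.
  At S: no right child.
Full in-order sequence: V, R, Q, B, N, G, W, M, X, H, E, S.

9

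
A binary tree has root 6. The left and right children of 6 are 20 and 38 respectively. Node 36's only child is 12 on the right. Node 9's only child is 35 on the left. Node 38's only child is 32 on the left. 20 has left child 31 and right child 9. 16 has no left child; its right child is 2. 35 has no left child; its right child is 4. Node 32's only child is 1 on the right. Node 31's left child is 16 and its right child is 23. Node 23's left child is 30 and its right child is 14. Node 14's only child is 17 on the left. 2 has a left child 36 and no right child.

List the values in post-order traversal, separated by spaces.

12 36 2 16 30 17 14 23 31 4 35 9 20 1 32 38 6

Post-order visits the left subtree, then the right subtree, then the node.
At 6: go left to 20.
  At 20: go left to 31.
    At 31: go left to 16.
      At 16: no left child.
      At 16: go right to 2.
        At 2: go left to 36.
          At 36: no left child.
          At 36: go right to 12.
            12 is a leaf — visit 12.
          Visit 36.
        At 2: no right child.
        Visit 2.
      Visit 16.
    At 31: go right to 23.
      At 23: go left to 30.
        30 is a leaf — visit 30.
      At 23: go right to 14.
        At 14: go left to 17.
          17 is a leaf — visit 17.
        At 14: no right child.
        Visit 14.
      Visit 23.
    Visit 31.
  At 20: go right to 9.
    At 9: go left to 35.
      At 35: no left child.
      At 35: go right to 4.
        4 is a leaf — visit 4.
      Visit 35.
    At 9: no right child.
    Visit 9.
  Visit 20.
At 6: go right to 38.
  At 38: go left to 32.
    At 32: no left child.
    At 32: go right to 1.
      1 is a leaf — visit 1.
    Visit 32.
  At 38: no right child.
  Visit 38.
Visit 6.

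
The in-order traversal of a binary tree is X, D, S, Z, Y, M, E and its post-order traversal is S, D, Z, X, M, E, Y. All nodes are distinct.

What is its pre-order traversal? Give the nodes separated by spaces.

Y X Z D S E M

The last element of post-order is the root; it splits in-order into left and right subtrees.
Root Y: left subtree has 4 nodes {X, D, S, Z}, right has 2 {M, E}.
  Root X: left subtree has 0 nodes { }, right has 3 {D, S, Z}.
    Root Z: left subtree has 2 nodes {D, S}, right has 0 { }.
      Root D: left subtree has 0 nodes { }, right has 1 {S}.
  Root E: left subtree has 1 node {M}, right has 0 { }.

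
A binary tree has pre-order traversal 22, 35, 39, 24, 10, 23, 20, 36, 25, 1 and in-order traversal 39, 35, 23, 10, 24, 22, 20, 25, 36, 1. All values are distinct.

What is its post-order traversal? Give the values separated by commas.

39, 23, 10, 24, 35, 25, 1, 36, 20, 22

The first element of pre-order is the root; it splits in-order into left and right subtrees.
Root 22: left subtree has 5 nodes {39, 35, 23, 10, 24}, right has 4 {20, 25, 36, 1}.
  Root 35: left subtree has 1 node {39}, right has 3 {23, 10, 24}.
    Root 24: left subtree has 2 nodes {23, 10}, right has 0 { }.
      Root 10: left subtree has 1 node {23}, right has 0 { }.
  Root 20: left subtree has 0 nodes { }, right has 3 {25, 36, 1}.
    Root 36: left subtree has 1 node {25}, right has 1 {1}.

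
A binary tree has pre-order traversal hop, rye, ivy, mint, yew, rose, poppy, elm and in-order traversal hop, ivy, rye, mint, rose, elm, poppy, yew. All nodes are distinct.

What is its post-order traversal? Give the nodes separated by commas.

ivy, elm, poppy, rose, yew, mint, rye, hop

The first element of pre-order is the root; it splits in-order into left and right subtrees.
Root hop: left subtree has 0 nodes { }, right has 7 {ivy, rye, mint, rose, elm, poppy, yew}.
  Root rye: left subtree has 1 node {ivy}, right has 5 {mint, rose, elm, poppy, yew}.
    Root mint: left subtree has 0 nodes { }, right has 4 {rose, elm, poppy, yew}.
      Root yew: left subtree has 3 nodes {rose, elm, poppy}, right has 0 { }.
        Root rose: left subtree has 0 nodes { }, right has 2 {elm, poppy}.
          Root poppy: left subtree has 1 node {elm}, right has 0 { }.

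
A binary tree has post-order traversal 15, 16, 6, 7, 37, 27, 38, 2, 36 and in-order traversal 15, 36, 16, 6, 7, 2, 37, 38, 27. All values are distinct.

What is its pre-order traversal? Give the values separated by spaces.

36 15 2 7 6 16 38 37 27

The last element of post-order is the root; it splits in-order into left and right subtrees.
Root 36: left subtree has 1 node {15}, right has 7 {16, 6, 7, 2, 37, 38, 27}.
  Root 2: left subtree has 3 nodes {16, 6, 7}, right has 3 {37, 38, 27}.
    Root 7: left subtree has 2 nodes {16, 6}, right has 0 { }.
      Root 6: left subtree has 1 node {16}, right has 0 { }.
    Root 38: left subtree has 1 node {37}, right has 1 {27}.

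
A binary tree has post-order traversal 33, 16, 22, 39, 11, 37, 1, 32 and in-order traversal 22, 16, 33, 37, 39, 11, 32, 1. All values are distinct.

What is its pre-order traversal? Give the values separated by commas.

The last element of post-order is the root; it splits in-order into left and right subtrees.
Root 32: left subtree has 6 nodes {22, 16, 33, 37, 39, 11}, right has 1 {1}.
  Root 37: left subtree has 3 nodes {22, 16, 33}, right has 2 {39, 11}.
    Root 22: left subtree has 0 nodes { }, right has 2 {16, 33}.
      Root 16: left subtree has 0 nodes { }, right has 1 {33}.
    Root 11: left subtree has 1 node {39}, right has 0 { }.

32, 37, 22, 16, 33, 11, 39, 1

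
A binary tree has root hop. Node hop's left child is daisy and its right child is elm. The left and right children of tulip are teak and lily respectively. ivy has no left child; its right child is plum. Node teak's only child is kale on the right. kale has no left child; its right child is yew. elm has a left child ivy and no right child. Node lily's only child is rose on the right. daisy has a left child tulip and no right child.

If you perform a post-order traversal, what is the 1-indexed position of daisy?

Post-order visits the left subtree, then the right subtree, then the node.
At hop: go left to daisy.
  At daisy: go left to tulip.
    At tulip: go left to teak.
      At teak: no left child.
      At teak: go right to kale.
        At kale: no left child.
        At kale: go right to yew.
          yew is a leaf — visit yew.
        Visit kale.
      Visit teak.
    At tulip: go right to lily.
      At lily: no left child.
      At lily: go right to rose.
        rose is a leaf — visit rose.
      Visit lily.
    Visit tulip.
  At daisy: no right child.
  Visit daisy.
At hop: go right to elm.
  At elm: go left to ivy.
    At ivy: no left child.
    At ivy: go right to plum.
      plum is a leaf — visit plum.
    Visit ivy.
  At elm: no right child.
  Visit elm.
Visit hop.
Full post-order sequence: yew, kale, teak, rose, lily, tulip, daisy, plum, ivy, elm, hop.

7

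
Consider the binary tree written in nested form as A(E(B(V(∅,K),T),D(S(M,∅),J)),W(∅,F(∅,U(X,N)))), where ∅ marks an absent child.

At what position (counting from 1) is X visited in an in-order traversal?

13

In-order visits the left subtree, then the node, then the right subtree.
At A: go left to E.
  At E: go left to B.
    At B: go left to V.
      At V: no left child.
      Visit V.
      At V: go right to K.
        K is a leaf — visit K.
    Visit B.
    At B: go right to T.
      T is a leaf — visit T.
  Visit E.
  At E: go right to D.
    At D: go left to S.
      At S: go left to M.
        M is a leaf — visit M.
      Visit S.
      At S: no right child.
    Visit D.
    At D: go right to J.
      J is a leaf — visit J.
Visit A.
At A: go right to W.
  At W: no left child.
  Visit W.
  At W: go right to F.
    At F: no left child.
    Visit F.
    At F: go right to U.
      At U: go left to X.
        X is a leaf — visit X.
      Visit U.
      At U: go right to N.
        N is a leaf — visit N.
Full in-order sequence: V, K, B, T, E, M, S, D, J, A, W, F, X, U, N.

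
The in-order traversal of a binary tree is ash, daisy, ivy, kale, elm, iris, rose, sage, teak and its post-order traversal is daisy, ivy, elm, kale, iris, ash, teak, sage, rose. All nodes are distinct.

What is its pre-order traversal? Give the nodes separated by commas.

rose, ash, iris, kale, ivy, daisy, elm, sage, teak

The last element of post-order is the root; it splits in-order into left and right subtrees.
Root rose: left subtree has 6 nodes {ash, daisy, ivy, kale, elm, iris}, right has 2 {sage, teak}.
  Root ash: left subtree has 0 nodes { }, right has 5 {daisy, ivy, kale, elm, iris}.
    Root iris: left subtree has 4 nodes {daisy, ivy, kale, elm}, right has 0 { }.
      Root kale: left subtree has 2 nodes {daisy, ivy}, right has 1 {elm}.
        Root ivy: left subtree has 1 node {daisy}, right has 0 { }.
  Root sage: left subtree has 0 nodes { }, right has 1 {teak}.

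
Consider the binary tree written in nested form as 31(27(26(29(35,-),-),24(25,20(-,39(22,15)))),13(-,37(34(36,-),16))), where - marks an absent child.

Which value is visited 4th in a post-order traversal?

Post-order visits the left subtree, then the right subtree, then the node.
At 31: go left to 27.
  At 27: go left to 26.
    At 26: go left to 29.
      At 29: go left to 35.
        35 is a leaf — visit 35.
      At 29: no right child.
      Visit 29.
    At 26: no right child.
    Visit 26.
  At 27: go right to 24.
    At 24: go left to 25.
      25 is a leaf — visit 25.
    At 24: go right to 20.
      At 20: no left child.
      At 20: go right to 39.
        At 39: go left to 22.
          22 is a leaf — visit 22.
        At 39: go right to 15.
          15 is a leaf — visit 15.
        Visit 39.
      Visit 20.
    Visit 24.
  Visit 27.
At 31: go right to 13.
  At 13: no left child.
  At 13: go right to 37.
    At 37: go left to 34.
      At 34: go left to 36.
        36 is a leaf — visit 36.
      At 34: no right child.
      Visit 34.
    At 37: go right to 16.
      16 is a leaf — visit 16.
    Visit 37.
  Visit 13.
Visit 31.
Full post-order sequence: 35, 29, 26, 25, 22, 15, 39, 20, 24, 27, 36, 34, 16, 37, 13, 31.

25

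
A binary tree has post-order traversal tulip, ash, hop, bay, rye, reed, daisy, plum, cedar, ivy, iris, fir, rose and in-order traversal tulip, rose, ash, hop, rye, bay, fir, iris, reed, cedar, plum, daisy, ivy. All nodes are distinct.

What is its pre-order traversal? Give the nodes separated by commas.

The last element of post-order is the root; it splits in-order into left and right subtrees.
Root rose: left subtree has 1 node {tulip}, right has 11 {ash, hop, rye, bay, fir, iris, reed, cedar, plum, daisy, ivy}.
  Root fir: left subtree has 4 nodes {ash, hop, rye, bay}, right has 6 {iris, reed, cedar, plum, daisy, ivy}.
    Root rye: left subtree has 2 nodes {ash, hop}, right has 1 {bay}.
      Root hop: left subtree has 1 node {ash}, right has 0 { }.
    Root iris: left subtree has 0 nodes { }, right has 5 {reed, cedar, plum, daisy, ivy}.
      Root ivy: left subtree has 4 nodes {reed, cedar, plum, daisy}, right has 0 { }.
        Root cedar: left subtree has 1 node {reed}, right has 2 {plum, daisy}.
          Root plum: left subtree has 0 nodes { }, right has 1 {daisy}.

rose, tulip, fir, rye, hop, ash, bay, iris, ivy, cedar, reed, plum, daisy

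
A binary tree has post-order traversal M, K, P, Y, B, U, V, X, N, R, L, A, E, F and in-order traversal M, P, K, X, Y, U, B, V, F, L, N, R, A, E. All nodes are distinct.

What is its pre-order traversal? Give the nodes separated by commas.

F, X, P, M, K, V, U, Y, B, E, A, L, R, N

The last element of post-order is the root; it splits in-order into left and right subtrees.
Root F: left subtree has 8 nodes {M, P, K, X, Y, U, B, V}, right has 5 {L, N, R, A, E}.
  Root X: left subtree has 3 nodes {M, P, K}, right has 4 {Y, U, B, V}.
    Root P: left subtree has 1 node {M}, right has 1 {K}.
    Root V: left subtree has 3 nodes {Y, U, B}, right has 0 { }.
      Root U: left subtree has 1 node {Y}, right has 1 {B}.
  Root E: left subtree has 4 nodes {L, N, R, A}, right has 0 { }.
    Root A: left subtree has 3 nodes {L, N, R}, right has 0 { }.
      Root L: left subtree has 0 nodes { }, right has 2 {N, R}.
        Root R: left subtree has 1 node {N}, right has 0 { }.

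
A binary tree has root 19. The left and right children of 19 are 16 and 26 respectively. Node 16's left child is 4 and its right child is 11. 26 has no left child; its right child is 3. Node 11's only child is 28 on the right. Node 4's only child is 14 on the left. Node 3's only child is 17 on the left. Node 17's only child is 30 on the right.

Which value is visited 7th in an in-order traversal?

26

In-order visits the left subtree, then the node, then the right subtree.
At 19: go left to 16.
  At 16: go left to 4.
    At 4: go left to 14.
      14 is a leaf — visit 14.
    Visit 4.
    At 4: no right child.
  Visit 16.
  At 16: go right to 11.
    At 11: no left child.
    Visit 11.
    At 11: go right to 28.
      28 is a leaf — visit 28.
Visit 19.
At 19: go right to 26.
  At 26: no left child.
  Visit 26.
  At 26: go right to 3.
    At 3: go left to 17.
      At 17: no left child.
      Visit 17.
      At 17: go right to 30.
        30 is a leaf — visit 30.
    Visit 3.
    At 3: no right child.
Full in-order sequence: 14, 4, 16, 11, 28, 19, 26, 17, 30, 3.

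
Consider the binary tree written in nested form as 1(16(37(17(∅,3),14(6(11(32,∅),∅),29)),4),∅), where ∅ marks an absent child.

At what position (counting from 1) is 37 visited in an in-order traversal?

In-order visits the left subtree, then the node, then the right subtree.
At 1: go left to 16.
  At 16: go left to 37.
    At 37: go left to 17.
      At 17: no left child.
      Visit 17.
      At 17: go right to 3.
        3 is a leaf — visit 3.
    Visit 37.
    At 37: go right to 14.
      At 14: go left to 6.
        At 6: go left to 11.
          At 11: go left to 32.
            32 is a leaf — visit 32.
          Visit 11.
          At 11: no right child.
        Visit 6.
        At 6: no right child.
      Visit 14.
      At 14: go right to 29.
        29 is a leaf — visit 29.
  Visit 16.
  At 16: go right to 4.
    4 is a leaf — visit 4.
Visit 1.
At 1: no right child.
Full in-order sequence: 17, 3, 37, 32, 11, 6, 14, 29, 16, 4, 1.

3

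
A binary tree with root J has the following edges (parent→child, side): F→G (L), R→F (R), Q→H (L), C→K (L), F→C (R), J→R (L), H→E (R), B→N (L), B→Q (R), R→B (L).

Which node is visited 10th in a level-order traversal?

Level-order visits nodes level by level from the root, left to right within each level.
Level 0: J
Level 1: R
Level 2: B, F
Level 3: N, Q, G, C
Level 4: H, K
Level 5: E
Full level-order sequence: J, R, B, F, N, Q, G, C, H, K, E.

K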